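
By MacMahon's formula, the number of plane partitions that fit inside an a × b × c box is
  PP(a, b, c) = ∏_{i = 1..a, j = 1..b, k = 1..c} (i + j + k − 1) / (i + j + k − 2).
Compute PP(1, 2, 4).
PP(1, 2, 4) = 15

Evaluate the triple product over i = 1..1, j = 1..2, k = 1..4. The factors are (2/1) · (3/2) · (4/3) · (5/4) · (3/2) · (4/3) · (5/4) · (6/5). The numerators and denominators telescope so the product is an integer; carrying out the multiplication exactly gives PP(1, 2, 4) = 15.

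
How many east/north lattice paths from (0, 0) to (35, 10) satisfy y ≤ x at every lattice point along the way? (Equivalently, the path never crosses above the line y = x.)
Number of paths = 2304024151

By the reflection principle (André's argument), the number of monotone paths to (35, 10) with n ≤ m that never go above y = x is C(45, 35) − C(45, 36) = 3190187286 − 886163135 = 2304024151.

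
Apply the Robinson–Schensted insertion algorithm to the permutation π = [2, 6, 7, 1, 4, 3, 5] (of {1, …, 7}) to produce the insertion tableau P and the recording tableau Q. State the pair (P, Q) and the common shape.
P = [1, 3, 5] / [2, 4, 7] / [6];  Q = [1, 2, 3] / [4, 5, 7] / [6];  common shape = (3, 3, 1)

Row-insert the values π_1, π_2, … into P one at a time, bumping the leftmost entry strictly greater than the inserted value down to the next row. The recording tableau Q records, in position (i, j), the step at which that cell was added to P.
  Insert 2 (step 1): P = [2];  Q = [1]
  Insert 6 (step 2): P = [2, 6];  Q = [1, 2]
  Insert 7 (step 3): P = [2, 6, 7];  Q = [1, 2, 3]
  Insert 1 (step 4): P = [1, 6, 7] / [2];  Q = [1, 2, 3] / [4]
  Insert 4 (step 5): P = [1, 4, 7] / [2, 6];  Q = [1, 2, 3] / [4, 5]
  Insert 3 (step 6): P = [1, 3, 7] / [2, 4] / [6];  Q = [1, 2, 3] / [4, 5] / [6]
  Insert 5 (step 7): P = [1, 3, 5] / [2, 4, 7] / [6];  Q = [1, 2, 3] / [4, 5, 7] / [6]
Final shape: (3, 3, 1).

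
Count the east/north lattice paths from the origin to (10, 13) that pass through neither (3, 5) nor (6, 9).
Number of paths = 570556

Inclusion–exclusion. Total paths: C(23, 10) = 1144066. Through P₁: C(8, 3)·C(15, 7) = 360360. Through P₂: C(15, 6)·C(8, 4) = 350350. Since P₁ is strictly southwest of P₂, a monotone path through both must visit P₁ then P₂; paths through both = C(8, 3)·C(7, 3)·C(8, 4) = 137200. Avoid both = 1144066 − 360360 − 350350 + 137200 = 570556.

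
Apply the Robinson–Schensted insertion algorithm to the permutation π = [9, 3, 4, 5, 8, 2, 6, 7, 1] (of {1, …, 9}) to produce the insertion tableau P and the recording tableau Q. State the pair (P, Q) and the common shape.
P = [1, 4, 5, 6, 7] / [2, 8] / [3] / [9];  Q = [1, 3, 4, 5, 8] / [2, 7] / [6] / [9];  common shape = (5, 2, 1, 1)

Row-insert the values π_1, π_2, … into P one at a time, bumping the leftmost entry strictly greater than the inserted value down to the next row. The recording tableau Q records, in position (i, j), the step at which that cell was added to P.
  Insert 9 (step 1): P = [9];  Q = [1]
  Insert 3 (step 2): P = [3] / [9];  Q = [1] / [2]
  Insert 4 (step 3): P = [3, 4] / [9];  Q = [1, 3] / [2]
  Insert 5 (step 4): P = [3, 4, 5] / [9];  Q = [1, 3, 4] / [2]
  Insert 8 (step 5): P = [3, 4, 5, 8] / [9];  Q = [1, 3, 4, 5] / [2]
  Insert 2 (step 6): P = [2, 4, 5, 8] / [3] / [9];  Q = [1, 3, 4, 5] / [2] / [6]
  Insert 6 (step 7): P = [2, 4, 5, 6] / [3, 8] / [9];  Q = [1, 3, 4, 5] / [2, 7] / [6]
  Insert 7 (step 8): P = [2, 4, 5, 6, 7] / [3, 8] / [9];  Q = [1, 3, 4, 5, 8] / [2, 7] / [6]
  Insert 1 (step 9): P = [1, 4, 5, 6, 7] / [2, 8] / [3] / [9];  Q = [1, 3, 4, 5, 8] / [2, 7] / [6] / [9]
Final shape: (5, 2, 1, 1).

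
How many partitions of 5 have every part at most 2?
p(5, parts ≤ 2) = 3

Partitions of 5 with all parts ≤ 2: 2+2+1, 2+1+1+1, 1+1+1+1+1. Count = 3.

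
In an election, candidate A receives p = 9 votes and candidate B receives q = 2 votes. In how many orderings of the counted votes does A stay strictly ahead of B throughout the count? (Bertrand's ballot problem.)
Strict-lead orderings = 35

Total orderings of the 11 votes with 9 for A: C(11, 9) = 55. By the Bertrand ballot formula (Cycle Lemma / reflection principle), the number of orderings in which A is strictly ahead of B throughout is (p − q)/(p + q) · C(p + q, p) = (9 − 2)/(9 + 2) · 55 = 35.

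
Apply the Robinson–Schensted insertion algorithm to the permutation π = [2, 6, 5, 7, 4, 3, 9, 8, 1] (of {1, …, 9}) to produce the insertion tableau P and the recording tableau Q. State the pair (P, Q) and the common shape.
P = [1, 3, 7, 8] / [2, 9] / [4] / [5] / [6];  Q = [1, 2, 4, 7] / [3, 8] / [5] / [6] / [9];  common shape = (4, 2, 1, 1, 1)

Row-insert the values π_1, π_2, … into P one at a time, bumping the leftmost entry strictly greater than the inserted value down to the next row. The recording tableau Q records, in position (i, j), the step at which that cell was added to P.
  Insert 2 (step 1): P = [2];  Q = [1]
  Insert 6 (step 2): P = [2, 6];  Q = [1, 2]
  Insert 5 (step 3): P = [2, 5] / [6];  Q = [1, 2] / [3]
  Insert 7 (step 4): P = [2, 5, 7] / [6];  Q = [1, 2, 4] / [3]
  Insert 4 (step 5): P = [2, 4, 7] / [5] / [6];  Q = [1, 2, 4] / [3] / [5]
  Insert 3 (step 6): P = [2, 3, 7] / [4] / [5] / [6];  Q = [1, 2, 4] / [3] / [5] / [6]
  Insert 9 (step 7): P = [2, 3, 7, 9] / [4] / [5] / [6];  Q = [1, 2, 4, 7] / [3] / [5] / [6]
  Insert 8 (step 8): P = [2, 3, 7, 8] / [4, 9] / [5] / [6];  Q = [1, 2, 4, 7] / [3, 8] / [5] / [6]
  Insert 1 (step 9): P = [1, 3, 7, 8] / [2, 9] / [4] / [5] / [6];  Q = [1, 2, 4, 7] / [3, 8] / [5] / [6] / [9]
Final shape: (4, 2, 1, 1, 1).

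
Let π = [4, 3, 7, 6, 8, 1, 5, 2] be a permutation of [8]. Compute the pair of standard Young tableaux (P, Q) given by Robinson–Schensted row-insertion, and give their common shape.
P = [1, 2, 8] / [3, 5] / [4, 6] / [7];  Q = [1, 3, 5] / [2, 4] / [6, 7] / [8];  common shape = (3, 2, 2, 1)

Row-insert the values π_1, π_2, … into P one at a time, bumping the leftmost entry strictly greater than the inserted value down to the next row. The recording tableau Q records, in position (i, j), the step at which that cell was added to P.
  Insert 4 (step 1): P = [4];  Q = [1]
  Insert 3 (step 2): P = [3] / [4];  Q = [1] / [2]
  Insert 7 (step 3): P = [3, 7] / [4];  Q = [1, 3] / [2]
  Insert 6 (step 4): P = [3, 6] / [4, 7];  Q = [1, 3] / [2, 4]
  Insert 8 (step 5): P = [3, 6, 8] / [4, 7];  Q = [1, 3, 5] / [2, 4]
  Insert 1 (step 6): P = [1, 6, 8] / [3, 7] / [4];  Q = [1, 3, 5] / [2, 4] / [6]
  Insert 5 (step 7): P = [1, 5, 8] / [3, 6] / [4, 7];  Q = [1, 3, 5] / [2, 4] / [6, 7]
  Insert 2 (step 8): P = [1, 2, 8] / [3, 5] / [4, 6] / [7];  Q = [1, 3, 5] / [2, 4] / [6, 7] / [8]
Final shape: (3, 2, 2, 1).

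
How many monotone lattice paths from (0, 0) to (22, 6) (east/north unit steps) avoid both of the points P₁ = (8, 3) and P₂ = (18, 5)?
Number of paths = 150745

Inclusion–exclusion. Total paths: C(28, 22) = 376740. Through P₁: C(11, 8)·C(17, 14) = 112200. Through P₂: C(23, 18)·C(5, 4) = 168245. Since P₁ is strictly southwest of P₂, a monotone path through both must visit P₁ then P₂; paths through both = C(11, 8)·C(12, 10)·C(5, 4) = 54450. Avoid both = 376740 − 112200 − 168245 + 54450 = 150745.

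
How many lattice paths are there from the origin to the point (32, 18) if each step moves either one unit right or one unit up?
Number of paths = 18053528883775

A monotone lattice path from (0, 0) to (32, 18) consists of 32 east steps and 18 north steps in some order, so it is determined by which 32 of the 50 steps are east. The count is C(50, 32) = 18053528883775.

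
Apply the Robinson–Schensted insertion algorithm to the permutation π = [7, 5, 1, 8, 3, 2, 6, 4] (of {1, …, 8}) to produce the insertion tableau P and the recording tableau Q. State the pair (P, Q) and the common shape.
P = [1, 2, 4] / [3, 6] / [5, 8] / [7];  Q = [1, 4, 7] / [2, 5] / [3, 8] / [6];  common shape = (3, 2, 2, 1)

Row-insert the values π_1, π_2, … into P one at a time, bumping the leftmost entry strictly greater than the inserted value down to the next row. The recording tableau Q records, in position (i, j), the step at which that cell was added to P.
  Insert 7 (step 1): P = [7];  Q = [1]
  Insert 5 (step 2): P = [5] / [7];  Q = [1] / [2]
  Insert 1 (step 3): P = [1] / [5] / [7];  Q = [1] / [2] / [3]
  Insert 8 (step 4): P = [1, 8] / [5] / [7];  Q = [1, 4] / [2] / [3]
  Insert 3 (step 5): P = [1, 3] / [5, 8] / [7];  Q = [1, 4] / [2, 5] / [3]
  Insert 2 (step 6): P = [1, 2] / [3, 8] / [5] / [7];  Q = [1, 4] / [2, 5] / [3] / [6]
  Insert 6 (step 7): P = [1, 2, 6] / [3, 8] / [5] / [7];  Q = [1, 4, 7] / [2, 5] / [3] / [6]
  Insert 4 (step 8): P = [1, 2, 4] / [3, 6] / [5, 8] / [7];  Q = [1, 4, 7] / [2, 5] / [3, 8] / [6]
Final shape: (3, 2, 2, 1).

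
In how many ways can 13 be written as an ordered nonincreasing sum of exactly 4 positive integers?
p(13, 4 parts) = 18

Partitions of n into exactly k parts ↔ partitions of n − k into at most k parts (subtract 1 from each part). For n = 13, k = 4, the partitions are: 10+1+1+1, 9+2+1+1, 8+3+1+1, 8+2+2+1, 7+4+1+1, 7+3+2+1, 7+2+2+2, 6+5+1+1, 6+4+2+1, 6+3+3+1, 6+3+2+2, 5+5+2+1, 5+4+3+1, 5+4+2+2, 5+3+3+2, 4+4+4+1, 4+4+3+2, 4+3+3+3. Count = 18.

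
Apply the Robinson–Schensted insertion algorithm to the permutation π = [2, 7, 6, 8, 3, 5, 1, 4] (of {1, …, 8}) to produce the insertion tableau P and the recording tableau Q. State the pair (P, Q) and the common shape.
P = [1, 3, 4] / [2, 5] / [6, 8] / [7];  Q = [1, 2, 4] / [3, 6] / [5, 8] / [7];  common shape = (3, 2, 2, 1)

Row-insert the values π_1, π_2, … into P one at a time, bumping the leftmost entry strictly greater than the inserted value down to the next row. The recording tableau Q records, in position (i, j), the step at which that cell was added to P.
  Insert 2 (step 1): P = [2];  Q = [1]
  Insert 7 (step 2): P = [2, 7];  Q = [1, 2]
  Insert 6 (step 3): P = [2, 6] / [7];  Q = [1, 2] / [3]
  Insert 8 (step 4): P = [2, 6, 8] / [7];  Q = [1, 2, 4] / [3]
  Insert 3 (step 5): P = [2, 3, 8] / [6] / [7];  Q = [1, 2, 4] / [3] / [5]
  Insert 5 (step 6): P = [2, 3, 5] / [6, 8] / [7];  Q = [1, 2, 4] / [3, 6] / [5]
  Insert 1 (step 7): P = [1, 3, 5] / [2, 8] / [6] / [7];  Q = [1, 2, 4] / [3, 6] / [5] / [7]
  Insert 4 (step 8): P = [1, 3, 4] / [2, 5] / [6, 8] / [7];  Q = [1, 2, 4] / [3, 6] / [5, 8] / [7]
Final shape: (3, 2, 2, 1).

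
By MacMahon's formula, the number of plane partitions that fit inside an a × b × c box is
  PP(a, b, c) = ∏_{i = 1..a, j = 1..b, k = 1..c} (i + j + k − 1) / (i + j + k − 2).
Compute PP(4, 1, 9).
PP(4, 1, 9) = 715

Evaluate the triple product over i = 1..4, j = 1..1, k = 1..9. The factors are (2/1) · (3/2) · (4/3) · (5/4) · (6/5) · (7/6) · (8/7) · (9/8) · … (36 factors total). The numerators and denominators telescope so the product is an integer; carrying out the multiplication exactly gives PP(4, 1, 9) = 715.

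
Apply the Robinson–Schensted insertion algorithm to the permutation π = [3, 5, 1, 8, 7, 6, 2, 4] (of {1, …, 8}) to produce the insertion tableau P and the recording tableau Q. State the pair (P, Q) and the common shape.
P = [1, 2, 4] / [3, 5, 6] / [7] / [8];  Q = [1, 2, 4] / [3, 5, 8] / [6] / [7];  common shape = (3, 3, 1, 1)

Row-insert the values π_1, π_2, … into P one at a time, bumping the leftmost entry strictly greater than the inserted value down to the next row. The recording tableau Q records, in position (i, j), the step at which that cell was added to P.
  Insert 3 (step 1): P = [3];  Q = [1]
  Insert 5 (step 2): P = [3, 5];  Q = [1, 2]
  Insert 1 (step 3): P = [1, 5] / [3];  Q = [1, 2] / [3]
  Insert 8 (step 4): P = [1, 5, 8] / [3];  Q = [1, 2, 4] / [3]
  Insert 7 (step 5): P = [1, 5, 7] / [3, 8];  Q = [1, 2, 4] / [3, 5]
  Insert 6 (step 6): P = [1, 5, 6] / [3, 7] / [8];  Q = [1, 2, 4] / [3, 5] / [6]
  Insert 2 (step 7): P = [1, 2, 6] / [3, 5] / [7] / [8];  Q = [1, 2, 4] / [3, 5] / [6] / [7]
  Insert 4 (step 8): P = [1, 2, 4] / [3, 5, 6] / [7] / [8];  Q = [1, 2, 4] / [3, 5, 8] / [6] / [7]
Final shape: (3, 3, 1, 1).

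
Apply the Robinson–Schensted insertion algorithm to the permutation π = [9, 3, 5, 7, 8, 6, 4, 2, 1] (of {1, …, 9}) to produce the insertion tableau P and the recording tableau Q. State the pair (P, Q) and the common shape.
P = [1, 4, 6, 8] / [2] / [3] / [5] / [7] / [9];  Q = [1, 3, 4, 5] / [2] / [6] / [7] / [8] / [9];  common shape = (4, 1, 1, 1, 1, 1)

Row-insert the values π_1, π_2, … into P one at a time, bumping the leftmost entry strictly greater than the inserted value down to the next row. The recording tableau Q records, in position (i, j), the step at which that cell was added to P.
  Insert 9 (step 1): P = [9];  Q = [1]
  Insert 3 (step 2): P = [3] / [9];  Q = [1] / [2]
  Insert 5 (step 3): P = [3, 5] / [9];  Q = [1, 3] / [2]
  Insert 7 (step 4): P = [3, 5, 7] / [9];  Q = [1, 3, 4] / [2]
  Insert 8 (step 5): P = [3, 5, 7, 8] / [9];  Q = [1, 3, 4, 5] / [2]
  Insert 6 (step 6): P = [3, 5, 6, 8] / [7] / [9];  Q = [1, 3, 4, 5] / [2] / [6]
  Insert 4 (step 7): P = [3, 4, 6, 8] / [5] / [7] / [9];  Q = [1, 3, 4, 5] / [2] / [6] / [7]
  Insert 2 (step 8): P = [2, 4, 6, 8] / [3] / [5] / [7] / [9];  Q = [1, 3, 4, 5] / [2] / [6] / [7] / [8]
  Insert 1 (step 9): P = [1, 4, 6, 8] / [2] / [3] / [5] / [7] / [9];  Q = [1, 3, 4, 5] / [2] / [6] / [7] / [8] / [9]
Final shape: (4, 1, 1, 1, 1, 1).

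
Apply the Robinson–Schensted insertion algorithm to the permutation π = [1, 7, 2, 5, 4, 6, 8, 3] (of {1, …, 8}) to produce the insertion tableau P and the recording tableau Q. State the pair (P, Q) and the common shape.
P = [1, 2, 3, 6, 8] / [4] / [5] / [7];  Q = [1, 2, 4, 6, 7] / [3] / [5] / [8];  common shape = (5, 1, 1, 1)

Row-insert the values π_1, π_2, … into P one at a time, bumping the leftmost entry strictly greater than the inserted value down to the next row. The recording tableau Q records, in position (i, j), the step at which that cell was added to P.
  Insert 1 (step 1): P = [1];  Q = [1]
  Insert 7 (step 2): P = [1, 7];  Q = [1, 2]
  Insert 2 (step 3): P = [1, 2] / [7];  Q = [1, 2] / [3]
  Insert 5 (step 4): P = [1, 2, 5] / [7];  Q = [1, 2, 4] / [3]
  Insert 4 (step 5): P = [1, 2, 4] / [5] / [7];  Q = [1, 2, 4] / [3] / [5]
  Insert 6 (step 6): P = [1, 2, 4, 6] / [5] / [7];  Q = [1, 2, 4, 6] / [3] / [5]
  Insert 8 (step 7): P = [1, 2, 4, 6, 8] / [5] / [7];  Q = [1, 2, 4, 6, 7] / [3] / [5]
  Insert 3 (step 8): P = [1, 2, 3, 6, 8] / [4] / [5] / [7];  Q = [1, 2, 4, 6, 7] / [3] / [5] / [8]
Final shape: (5, 1, 1, 1).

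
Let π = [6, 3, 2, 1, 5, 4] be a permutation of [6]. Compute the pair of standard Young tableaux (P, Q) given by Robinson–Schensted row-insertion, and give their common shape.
P = [1, 4] / [2, 5] / [3] / [6];  Q = [1, 5] / [2, 6] / [3] / [4];  common shape = (2, 2, 1, 1)

Row-insert the values π_1, π_2, … into P one at a time, bumping the leftmost entry strictly greater than the inserted value down to the next row. The recording tableau Q records, in position (i, j), the step at which that cell was added to P.
  Insert 6 (step 1): P = [6];  Q = [1]
  Insert 3 (step 2): P = [3] / [6];  Q = [1] / [2]
  Insert 2 (step 3): P = [2] / [3] / [6];  Q = [1] / [2] / [3]
  Insert 1 (step 4): P = [1] / [2] / [3] / [6];  Q = [1] / [2] / [3] / [4]
  Insert 5 (step 5): P = [1, 5] / [2] / [3] / [6];  Q = [1, 5] / [2] / [3] / [4]
  Insert 4 (step 6): P = [1, 4] / [2, 5] / [3] / [6];  Q = [1, 5] / [2, 6] / [3] / [4]
Final shape: (2, 2, 1, 1).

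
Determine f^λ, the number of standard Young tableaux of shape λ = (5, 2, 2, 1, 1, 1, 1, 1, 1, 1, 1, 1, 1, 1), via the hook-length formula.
# SYT of shape (5, 2, 2, 1, 1, 1, 1, 1, 1, 1, 1, 1, 1, 1) = 258400

Hook-length formula: f^λ = n! / Π hook(c), product over all cells c of the Young diagram. For λ = (5, 2, 2, 1, 1, 1, 1, 1, 1, 1, 1, 1, 1, 1), n = 20 boxes. Hook lengths by row (left-to-right, top-to-bottom): [18, 6, 3, 2, 1]; [14, 2]; [13, 1]; [11]; [10]; [9]; [8]; [7]; [6]; [5]; [4]; [3]; [2]; [1]. Product of hooks = 9415255449600. So f^λ = 20! / 9415255449600 = 2432902008176640000 / 9415255449600 = 258400.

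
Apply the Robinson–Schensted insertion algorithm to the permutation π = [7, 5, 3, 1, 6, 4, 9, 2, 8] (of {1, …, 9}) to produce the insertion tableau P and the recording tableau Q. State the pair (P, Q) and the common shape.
P = [1, 2, 8] / [3, 4, 9] / [5, 6] / [7];  Q = [1, 5, 7] / [2, 6, 9] / [3, 8] / [4];  common shape = (3, 3, 2, 1)

Row-insert the values π_1, π_2, … into P one at a time, bumping the leftmost entry strictly greater than the inserted value down to the next row. The recording tableau Q records, in position (i, j), the step at which that cell was added to P.
  Insert 7 (step 1): P = [7];  Q = [1]
  Insert 5 (step 2): P = [5] / [7];  Q = [1] / [2]
  Insert 3 (step 3): P = [3] / [5] / [7];  Q = [1] / [2] / [3]
  Insert 1 (step 4): P = [1] / [3] / [5] / [7];  Q = [1] / [2] / [3] / [4]
  Insert 6 (step 5): P = [1, 6] / [3] / [5] / [7];  Q = [1, 5] / [2] / [3] / [4]
  Insert 4 (step 6): P = [1, 4] / [3, 6] / [5] / [7];  Q = [1, 5] / [2, 6] / [3] / [4]
  Insert 9 (step 7): P = [1, 4, 9] / [3, 6] / [5] / [7];  Q = [1, 5, 7] / [2, 6] / [3] / [4]
  Insert 2 (step 8): P = [1, 2, 9] / [3, 4] / [5, 6] / [7];  Q = [1, 5, 7] / [2, 6] / [3, 8] / [4]
  Insert 8 (step 9): P = [1, 2, 8] / [3, 4, 9] / [5, 6] / [7];  Q = [1, 5, 7] / [2, 6, 9] / [3, 8] / [4]
Final shape: (3, 3, 2, 1).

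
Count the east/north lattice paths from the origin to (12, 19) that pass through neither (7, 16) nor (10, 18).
Number of paths = 95377113

Inclusion–exclusion. Total paths: C(31, 12) = 141120525. Through P₁: C(23, 7)·C(8, 5) = 13728792. Through P₂: C(28, 10)·C(3, 2) = 39369330. Since P₁ is strictly southwest of P₂, a monotone path through both must visit P₁ then P₂; paths through both = C(23, 7)·C(5, 3)·C(3, 2) = 7354710. Avoid both = 141120525 − 13728792 − 39369330 + 7354710 = 95377113.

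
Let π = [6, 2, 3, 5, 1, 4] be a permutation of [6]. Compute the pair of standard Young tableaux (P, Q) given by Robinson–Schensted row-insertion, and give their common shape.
P = [1, 3, 4] / [2, 5] / [6];  Q = [1, 3, 4] / [2, 6] / [5];  common shape = (3, 2, 1)

Row-insert the values π_1, π_2, … into P one at a time, bumping the leftmost entry strictly greater than the inserted value down to the next row. The recording tableau Q records, in position (i, j), the step at which that cell was added to P.
  Insert 6 (step 1): P = [6];  Q = [1]
  Insert 2 (step 2): P = [2] / [6];  Q = [1] / [2]
  Insert 3 (step 3): P = [2, 3] / [6];  Q = [1, 3] / [2]
  Insert 5 (step 4): P = [2, 3, 5] / [6];  Q = [1, 3, 4] / [2]
  Insert 1 (step 5): P = [1, 3, 5] / [2] / [6];  Q = [1, 3, 4] / [2] / [5]
  Insert 4 (step 6): P = [1, 3, 4] / [2, 5] / [6];  Q = [1, 3, 4] / [2, 6] / [5]
Final shape: (3, 2, 1).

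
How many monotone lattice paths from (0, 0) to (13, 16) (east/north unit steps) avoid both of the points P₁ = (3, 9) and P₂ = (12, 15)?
Number of paths = 31019835

Inclusion–exclusion. Total paths: C(29, 13) = 67863915. Through P₁: C(12, 3)·C(17, 10) = 4278560. Through P₂: C(27, 12)·C(2, 1) = 34767720. Since P₁ is strictly southwest of P₂, a monotone path through both must visit P₁ then P₂; paths through both = C(12, 3)·C(15, 9)·C(2, 1) = 2202200. Avoid both = 67863915 − 4278560 − 34767720 + 2202200 = 31019835.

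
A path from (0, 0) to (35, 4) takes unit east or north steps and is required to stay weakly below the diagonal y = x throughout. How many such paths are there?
Number of paths = 73112

By the reflection principle (André's argument), the number of monotone paths to (35, 4) with n ≤ m that never go above y = x is C(39, 35) − C(39, 36) = 82251 − 9139 = 73112.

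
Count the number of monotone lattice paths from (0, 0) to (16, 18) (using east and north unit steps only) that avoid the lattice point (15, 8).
Number of paths = 2198567976

Total paths from (0, 0) to (16, 18): C(34, 16) = 2203961430. Paths through (15, 8): (paths (0, 0) → (15, 8)) × (paths (15, 8) → (16, 18)) = C(23, 15) · C(11, 1) = 490314 · 11 = 5393454. Avoidance count = 2203961430 − 5393454 = 2198567976.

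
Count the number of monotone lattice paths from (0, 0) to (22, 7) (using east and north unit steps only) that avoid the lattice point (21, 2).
Number of paths = 1559262

Total paths from (0, 0) to (22, 7): C(29, 22) = 1560780. Paths through (21, 2): (paths (0, 0) → (21, 2)) × (paths (21, 2) → (22, 7)) = C(23, 21) · C(6, 1) = 253 · 6 = 1518. Avoidance count = 1560780 − 1518 = 1559262.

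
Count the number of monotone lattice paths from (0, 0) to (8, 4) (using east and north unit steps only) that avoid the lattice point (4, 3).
Number of paths = 320

Total paths from (0, 0) to (8, 4): C(12, 8) = 495. Paths through (4, 3): (paths (0, 0) → (4, 3)) × (paths (4, 3) → (8, 4)) = C(7, 4) · C(5, 4) = 35 · 5 = 175. Avoidance count = 495 − 175 = 320.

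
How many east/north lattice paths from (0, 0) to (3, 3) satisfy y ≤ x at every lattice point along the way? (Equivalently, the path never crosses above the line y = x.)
Number of paths = 5

By the reflection principle (André's argument), the number of monotone paths to (3, 3) with n ≤ m that never go above y = x is C(6, 3) − C(6, 4) = 20 − 15 = 5.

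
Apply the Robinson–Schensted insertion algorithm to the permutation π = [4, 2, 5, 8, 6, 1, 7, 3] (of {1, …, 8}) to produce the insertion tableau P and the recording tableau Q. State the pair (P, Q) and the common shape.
P = [1, 3, 6, 7] / [2, 5] / [4, 8];  Q = [1, 3, 4, 7] / [2, 5] / [6, 8];  common shape = (4, 2, 2)

Row-insert the values π_1, π_2, … into P one at a time, bumping the leftmost entry strictly greater than the inserted value down to the next row. The recording tableau Q records, in position (i, j), the step at which that cell was added to P.
  Insert 4 (step 1): P = [4];  Q = [1]
  Insert 2 (step 2): P = [2] / [4];  Q = [1] / [2]
  Insert 5 (step 3): P = [2, 5] / [4];  Q = [1, 3] / [2]
  Insert 8 (step 4): P = [2, 5, 8] / [4];  Q = [1, 3, 4] / [2]
  Insert 6 (step 5): P = [2, 5, 6] / [4, 8];  Q = [1, 3, 4] / [2, 5]
  Insert 1 (step 6): P = [1, 5, 6] / [2, 8] / [4];  Q = [1, 3, 4] / [2, 5] / [6]
  Insert 7 (step 7): P = [1, 5, 6, 7] / [2, 8] / [4];  Q = [1, 3, 4, 7] / [2, 5] / [6]
  Insert 3 (step 8): P = [1, 3, 6, 7] / [2, 5] / [4, 8];  Q = [1, 3, 4, 7] / [2, 5] / [6, 8]
Final shape: (4, 2, 2).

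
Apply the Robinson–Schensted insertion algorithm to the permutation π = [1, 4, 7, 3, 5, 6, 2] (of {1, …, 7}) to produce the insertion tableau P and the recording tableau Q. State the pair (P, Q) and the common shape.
P = [1, 2, 5, 6] / [3, 7] / [4];  Q = [1, 2, 3, 6] / [4, 5] / [7];  common shape = (4, 2, 1)

Row-insert the values π_1, π_2, … into P one at a time, bumping the leftmost entry strictly greater than the inserted value down to the next row. The recording tableau Q records, in position (i, j), the step at which that cell was added to P.
  Insert 1 (step 1): P = [1];  Q = [1]
  Insert 4 (step 2): P = [1, 4];  Q = [1, 2]
  Insert 7 (step 3): P = [1, 4, 7];  Q = [1, 2, 3]
  Insert 3 (step 4): P = [1, 3, 7] / [4];  Q = [1, 2, 3] / [4]
  Insert 5 (step 5): P = [1, 3, 5] / [4, 7];  Q = [1, 2, 3] / [4, 5]
  Insert 6 (step 6): P = [1, 3, 5, 6] / [4, 7];  Q = [1, 2, 3, 6] / [4, 5]
  Insert 2 (step 7): P = [1, 2, 5, 6] / [3, 7] / [4];  Q = [1, 2, 3, 6] / [4, 5] / [7]
Final shape: (4, 2, 1).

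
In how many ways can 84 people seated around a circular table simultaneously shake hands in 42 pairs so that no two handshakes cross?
C_42 = 39044429911904443959240

These noncrossing handshakes are counted by the Catalan number C_n = (1/(n + 1)) · C(2n, n). For n = 42: C_42 = (1/43) · C(84, 42) = 1678910486211891090247320/43 = 39044429911904443959240.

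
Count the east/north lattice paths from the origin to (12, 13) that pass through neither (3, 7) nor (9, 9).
Number of paths = 3015600

Inclusion–exclusion. Total paths: C(25, 12) = 5200300. Through P₁: C(10, 3)·C(15, 9) = 600600. Through P₂: C(18, 9)·C(7, 3) = 1701700. Since P₁ is strictly southwest of P₂, a monotone path through both must visit P₁ then P₂; paths through both = C(10, 3)·C(8, 6)·C(7, 3) = 117600. Avoid both = 5200300 − 600600 − 1701700 + 117600 = 3015600.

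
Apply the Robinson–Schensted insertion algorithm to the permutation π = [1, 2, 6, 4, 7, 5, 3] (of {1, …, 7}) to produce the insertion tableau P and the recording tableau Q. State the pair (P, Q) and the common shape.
P = [1, 2, 3, 5] / [4, 7] / [6];  Q = [1, 2, 3, 5] / [4, 6] / [7];  common shape = (4, 2, 1)

Row-insert the values π_1, π_2, … into P one at a time, bumping the leftmost entry strictly greater than the inserted value down to the next row. The recording tableau Q records, in position (i, j), the step at which that cell was added to P.
  Insert 1 (step 1): P = [1];  Q = [1]
  Insert 2 (step 2): P = [1, 2];  Q = [1, 2]
  Insert 6 (step 3): P = [1, 2, 6];  Q = [1, 2, 3]
  Insert 4 (step 4): P = [1, 2, 4] / [6];  Q = [1, 2, 3] / [4]
  Insert 7 (step 5): P = [1, 2, 4, 7] / [6];  Q = [1, 2, 3, 5] / [4]
  Insert 5 (step 6): P = [1, 2, 4, 5] / [6, 7];  Q = [1, 2, 3, 5] / [4, 6]
  Insert 3 (step 7): P = [1, 2, 3, 5] / [4, 7] / [6];  Q = [1, 2, 3, 5] / [4, 6] / [7]
Final shape: (4, 2, 1).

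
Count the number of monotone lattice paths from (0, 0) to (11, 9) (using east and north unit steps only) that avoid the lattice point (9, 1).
Number of paths = 167510

Total paths from (0, 0) to (11, 9): C(20, 11) = 167960. Paths through (9, 1): (paths (0, 0) → (9, 1)) × (paths (9, 1) → (11, 9)) = C(10, 9) · C(10, 2) = 10 · 45 = 450. Avoidance count = 167960 − 450 = 167510.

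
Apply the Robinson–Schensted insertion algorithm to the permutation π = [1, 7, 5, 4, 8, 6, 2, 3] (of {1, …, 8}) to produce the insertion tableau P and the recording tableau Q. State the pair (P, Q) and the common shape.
P = [1, 2, 3] / [4, 6] / [5, 8] / [7];  Q = [1, 2, 5] / [3, 6] / [4, 8] / [7];  common shape = (3, 2, 2, 1)

Row-insert the values π_1, π_2, … into P one at a time, bumping the leftmost entry strictly greater than the inserted value down to the next row. The recording tableau Q records, in position (i, j), the step at which that cell was added to P.
  Insert 1 (step 1): P = [1];  Q = [1]
  Insert 7 (step 2): P = [1, 7];  Q = [1, 2]
  Insert 5 (step 3): P = [1, 5] / [7];  Q = [1, 2] / [3]
  Insert 4 (step 4): P = [1, 4] / [5] / [7];  Q = [1, 2] / [3] / [4]
  Insert 8 (step 5): P = [1, 4, 8] / [5] / [7];  Q = [1, 2, 5] / [3] / [4]
  Insert 6 (step 6): P = [1, 4, 6] / [5, 8] / [7];  Q = [1, 2, 5] / [3, 6] / [4]
  Insert 2 (step 7): P = [1, 2, 6] / [4, 8] / [5] / [7];  Q = [1, 2, 5] / [3, 6] / [4] / [7]
  Insert 3 (step 8): P = [1, 2, 3] / [4, 6] / [5, 8] / [7];  Q = [1, 2, 5] / [3, 6] / [4, 8] / [7]
Final shape: (3, 2, 2, 1).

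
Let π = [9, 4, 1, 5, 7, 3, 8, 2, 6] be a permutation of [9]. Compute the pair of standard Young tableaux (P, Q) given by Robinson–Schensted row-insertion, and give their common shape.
P = [1, 2, 6, 8] / [3, 5, 7] / [4] / [9];  Q = [1, 4, 5, 7] / [2, 6, 9] / [3] / [8];  common shape = (4, 3, 1, 1)

Row-insert the values π_1, π_2, … into P one at a time, bumping the leftmost entry strictly greater than the inserted value down to the next row. The recording tableau Q records, in position (i, j), the step at which that cell was added to P.
  Insert 9 (step 1): P = [9];  Q = [1]
  Insert 4 (step 2): P = [4] / [9];  Q = [1] / [2]
  Insert 1 (step 3): P = [1] / [4] / [9];  Q = [1] / [2] / [3]
  Insert 5 (step 4): P = [1, 5] / [4] / [9];  Q = [1, 4] / [2] / [3]
  Insert 7 (step 5): P = [1, 5, 7] / [4] / [9];  Q = [1, 4, 5] / [2] / [3]
  Insert 3 (step 6): P = [1, 3, 7] / [4, 5] / [9];  Q = [1, 4, 5] / [2, 6] / [3]
  Insert 8 (step 7): P = [1, 3, 7, 8] / [4, 5] / [9];  Q = [1, 4, 5, 7] / [2, 6] / [3]
  Insert 2 (step 8): P = [1, 2, 7, 8] / [3, 5] / [4] / [9];  Q = [1, 4, 5, 7] / [2, 6] / [3] / [8]
  Insert 6 (step 9): P = [1, 2, 6, 8] / [3, 5, 7] / [4] / [9];  Q = [1, 4, 5, 7] / [2, 6, 9] / [3] / [8]
Final shape: (4, 3, 1, 1).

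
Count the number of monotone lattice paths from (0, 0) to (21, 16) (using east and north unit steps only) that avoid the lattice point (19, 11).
Number of paths = 11728601370

Total paths from (0, 0) to (21, 16): C(37, 21) = 12875774670. Paths through (19, 11): (paths (0, 0) → (19, 11)) × (paths (19, 11) → (21, 16)) = C(30, 19) · C(7, 2) = 54627300 · 21 = 1147173300. Avoidance count = 12875774670 − 1147173300 = 11728601370.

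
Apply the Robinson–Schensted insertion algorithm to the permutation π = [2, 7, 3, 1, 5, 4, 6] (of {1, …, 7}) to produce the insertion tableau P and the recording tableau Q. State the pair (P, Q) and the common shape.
P = [1, 3, 4, 6] / [2, 5] / [7];  Q = [1, 2, 5, 7] / [3, 6] / [4];  common shape = (4, 2, 1)

Row-insert the values π_1, π_2, … into P one at a time, bumping the leftmost entry strictly greater than the inserted value down to the next row. The recording tableau Q records, in position (i, j), the step at which that cell was added to P.
  Insert 2 (step 1): P = [2];  Q = [1]
  Insert 7 (step 2): P = [2, 7];  Q = [1, 2]
  Insert 3 (step 3): P = [2, 3] / [7];  Q = [1, 2] / [3]
  Insert 1 (step 4): P = [1, 3] / [2] / [7];  Q = [1, 2] / [3] / [4]
  Insert 5 (step 5): P = [1, 3, 5] / [2] / [7];  Q = [1, 2, 5] / [3] / [4]
  Insert 4 (step 6): P = [1, 3, 4] / [2, 5] / [7];  Q = [1, 2, 5] / [3, 6] / [4]
  Insert 6 (step 7): P = [1, 3, 4, 6] / [2, 5] / [7];  Q = [1, 2, 5, 7] / [3, 6] / [4]
Final shape: (4, 2, 1).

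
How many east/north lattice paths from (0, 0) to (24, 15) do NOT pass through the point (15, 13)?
Number of paths = 23081521860

Total paths from (0, 0) to (24, 15): C(39, 24) = 25140840660. Paths through (15, 13): (paths (0, 0) → (15, 13)) × (paths (15, 13) → (24, 15)) = C(28, 15) · C(11, 9) = 37442160 · 55 = 2059318800. Avoidance count = 25140840660 − 2059318800 = 23081521860.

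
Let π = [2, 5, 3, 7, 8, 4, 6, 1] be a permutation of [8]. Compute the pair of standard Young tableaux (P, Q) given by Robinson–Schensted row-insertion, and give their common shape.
P = [1, 3, 4, 6] / [2, 7, 8] / [5];  Q = [1, 2, 4, 5] / [3, 6, 7] / [8];  common shape = (4, 3, 1)

Row-insert the values π_1, π_2, … into P one at a time, bumping the leftmost entry strictly greater than the inserted value down to the next row. The recording tableau Q records, in position (i, j), the step at which that cell was added to P.
  Insert 2 (step 1): P = [2];  Q = [1]
  Insert 5 (step 2): P = [2, 5];  Q = [1, 2]
  Insert 3 (step 3): P = [2, 3] / [5];  Q = [1, 2] / [3]
  Insert 7 (step 4): P = [2, 3, 7] / [5];  Q = [1, 2, 4] / [3]
  Insert 8 (step 5): P = [2, 3, 7, 8] / [5];  Q = [1, 2, 4, 5] / [3]
  Insert 4 (step 6): P = [2, 3, 4, 8] / [5, 7];  Q = [1, 2, 4, 5] / [3, 6]
  Insert 6 (step 7): P = [2, 3, 4, 6] / [5, 7, 8];  Q = [1, 2, 4, 5] / [3, 6, 7]
  Insert 1 (step 8): P = [1, 3, 4, 6] / [2, 7, 8] / [5];  Q = [1, 2, 4, 5] / [3, 6, 7] / [8]
Final shape: (4, 3, 1).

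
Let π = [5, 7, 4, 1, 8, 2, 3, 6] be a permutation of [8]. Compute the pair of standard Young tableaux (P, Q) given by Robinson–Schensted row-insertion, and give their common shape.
P = [1, 2, 3, 6] / [4, 7, 8] / [5];  Q = [1, 2, 5, 8] / [3, 6, 7] / [4];  common shape = (4, 3, 1)

Row-insert the values π_1, π_2, … into P one at a time, bumping the leftmost entry strictly greater than the inserted value down to the next row. The recording tableau Q records, in position (i, j), the step at which that cell was added to P.
  Insert 5 (step 1): P = [5];  Q = [1]
  Insert 7 (step 2): P = [5, 7];  Q = [1, 2]
  Insert 4 (step 3): P = [4, 7] / [5];  Q = [1, 2] / [3]
  Insert 1 (step 4): P = [1, 7] / [4] / [5];  Q = [1, 2] / [3] / [4]
  Insert 8 (step 5): P = [1, 7, 8] / [4] / [5];  Q = [1, 2, 5] / [3] / [4]
  Insert 2 (step 6): P = [1, 2, 8] / [4, 7] / [5];  Q = [1, 2, 5] / [3, 6] / [4]
  Insert 3 (step 7): P = [1, 2, 3] / [4, 7, 8] / [5];  Q = [1, 2, 5] / [3, 6, 7] / [4]
  Insert 6 (step 8): P = [1, 2, 3, 6] / [4, 7, 8] / [5];  Q = [1, 2, 5, 8] / [3, 6, 7] / [4]
Final shape: (4, 3, 1).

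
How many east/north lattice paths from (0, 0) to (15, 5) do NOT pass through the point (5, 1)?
Number of paths = 9498

Total paths from (0, 0) to (15, 5): C(20, 15) = 15504. Paths through (5, 1): (paths (0, 0) → (5, 1)) × (paths (5, 1) → (15, 5)) = C(6, 5) · C(14, 10) = 6 · 1001 = 6006. Avoidance count = 15504 − 6006 = 9498.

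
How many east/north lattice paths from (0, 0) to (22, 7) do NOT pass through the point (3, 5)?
Number of paths = 1549020

Total paths from (0, 0) to (22, 7): C(29, 22) = 1560780. Paths through (3, 5): (paths (0, 0) → (3, 5)) × (paths (3, 5) → (22, 7)) = C(8, 3) · C(21, 19) = 56 · 210 = 11760. Avoidance count = 1560780 − 11760 = 1549020.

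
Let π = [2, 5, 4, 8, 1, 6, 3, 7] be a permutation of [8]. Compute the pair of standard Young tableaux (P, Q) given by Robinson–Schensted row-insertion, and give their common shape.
P = [1, 3, 6, 7] / [2, 4] / [5, 8];  Q = [1, 2, 4, 8] / [3, 6] / [5, 7];  common shape = (4, 2, 2)

Row-insert the values π_1, π_2, … into P one at a time, bumping the leftmost entry strictly greater than the inserted value down to the next row. The recording tableau Q records, in position (i, j), the step at which that cell was added to P.
  Insert 2 (step 1): P = [2];  Q = [1]
  Insert 5 (step 2): P = [2, 5];  Q = [1, 2]
  Insert 4 (step 3): P = [2, 4] / [5];  Q = [1, 2] / [3]
  Insert 8 (step 4): P = [2, 4, 8] / [5];  Q = [1, 2, 4] / [3]
  Insert 1 (step 5): P = [1, 4, 8] / [2] / [5];  Q = [1, 2, 4] / [3] / [5]
  Insert 6 (step 6): P = [1, 4, 6] / [2, 8] / [5];  Q = [1, 2, 4] / [3, 6] / [5]
  Insert 3 (step 7): P = [1, 3, 6] / [2, 4] / [5, 8];  Q = [1, 2, 4] / [3, 6] / [5, 7]
  Insert 7 (step 8): P = [1, 3, 6, 7] / [2, 4] / [5, 8];  Q = [1, 2, 4, 8] / [3, 6] / [5, 7]
Final shape: (4, 2, 2).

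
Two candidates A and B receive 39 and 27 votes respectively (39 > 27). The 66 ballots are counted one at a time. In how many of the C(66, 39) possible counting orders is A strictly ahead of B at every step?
Strict-lead orderings = 445598409723850880

Total orderings of the 66 votes with 39 for A: C(66, 39) = 2450791253481179840. By the Bertrand ballot formula (Cycle Lemma / reflection principle), the number of orderings in which A is strictly ahead of B throughout is (p − q)/(p + q) · C(p + q, p) = (39 − 27)/(39 + 27) · 2450791253481179840 = 445598409723850880.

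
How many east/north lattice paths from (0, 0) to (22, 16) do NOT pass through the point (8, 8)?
Number of paths = 18124534530

Total paths from (0, 0) to (22, 16): C(38, 22) = 22239974430. Paths through (8, 8): (paths (0, 0) → (8, 8)) × (paths (8, 8) → (22, 16)) = C(16, 8) · C(22, 14) = 12870 · 319770 = 4115439900. Avoidance count = 22239974430 − 4115439900 = 18124534530.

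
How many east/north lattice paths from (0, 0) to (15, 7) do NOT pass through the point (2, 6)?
Number of paths = 170152

Total paths from (0, 0) to (15, 7): C(22, 15) = 170544. Paths through (2, 6): (paths (0, 0) → (2, 6)) × (paths (2, 6) → (15, 7)) = C(8, 2) · C(14, 13) = 28 · 14 = 392. Avoidance count = 170544 − 392 = 170152.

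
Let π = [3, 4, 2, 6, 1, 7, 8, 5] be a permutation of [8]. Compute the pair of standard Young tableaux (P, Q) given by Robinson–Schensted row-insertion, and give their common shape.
P = [1, 4, 5, 7, 8] / [2, 6] / [3];  Q = [1, 2, 4, 6, 7] / [3, 8] / [5];  common shape = (5, 2, 1)

Row-insert the values π_1, π_2, … into P one at a time, bumping the leftmost entry strictly greater than the inserted value down to the next row. The recording tableau Q records, in position (i, j), the step at which that cell was added to P.
  Insert 3 (step 1): P = [3];  Q = [1]
  Insert 4 (step 2): P = [3, 4];  Q = [1, 2]
  Insert 2 (step 3): P = [2, 4] / [3];  Q = [1, 2] / [3]
  Insert 6 (step 4): P = [2, 4, 6] / [3];  Q = [1, 2, 4] / [3]
  Insert 1 (step 5): P = [1, 4, 6] / [2] / [3];  Q = [1, 2, 4] / [3] / [5]
  Insert 7 (step 6): P = [1, 4, 6, 7] / [2] / [3];  Q = [1, 2, 4, 6] / [3] / [5]
  Insert 8 (step 7): P = [1, 4, 6, 7, 8] / [2] / [3];  Q = [1, 2, 4, 6, 7] / [3] / [5]
  Insert 5 (step 8): P = [1, 4, 5, 7, 8] / [2, 6] / [3];  Q = [1, 2, 4, 6, 7] / [3, 8] / [5]
Final shape: (5, 2, 1).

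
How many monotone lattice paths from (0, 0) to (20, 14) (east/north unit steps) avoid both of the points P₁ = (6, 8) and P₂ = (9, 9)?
Number of paths = 1115675616

Inclusion–exclusion. Total paths: C(34, 20) = 1391975640. Through P₁: C(14, 6)·C(20, 14) = 116396280. Through P₂: C(18, 9)·C(16, 11) = 212372160. Since P₁ is strictly southwest of P₂, a monotone path through both must visit P₁ then P₂; paths through both = C(14, 6)·C(4, 3)·C(16, 11) = 52468416. Avoid both = 1391975640 − 116396280 − 212372160 + 52468416 = 1115675616.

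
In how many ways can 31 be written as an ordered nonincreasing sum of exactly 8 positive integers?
p(31, 8 parts) = 764

Partitions of n into exactly k parts are in bijection with partitions of n − k into at most k parts (subtract 1 from each part). So p(31, exactly 8) = p(23, parts ≤ 8). Computing via the recurrence p(m, j) = p(m, j−1) + p(m−j, j) gives 764.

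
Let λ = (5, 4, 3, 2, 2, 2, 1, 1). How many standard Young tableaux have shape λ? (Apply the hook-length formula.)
# SYT of shape (5, 4, 3, 2, 2, 2, 1, 1) = 124156032

Hook-length formula: f^λ = n! / Π hook(c), product over all cells c of the Young diagram. For λ = (5, 4, 3, 2, 2, 2, 1, 1), n = 20 boxes. Hook lengths by row (left-to-right, top-to-bottom): [12, 9, 5, 3, 1]; [10, 7, 3, 1]; [8, 5, 1]; [6, 3]; [5, 2]; [4, 1]; [2]; [1]. Product of hooks = 19595520000. So f^λ = 20! / 19595520000 = 2432902008176640000 / 19595520000 = 124156032.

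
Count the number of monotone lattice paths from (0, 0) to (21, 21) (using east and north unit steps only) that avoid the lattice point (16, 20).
Number of paths = 494410641780

Total paths from (0, 0) to (21, 21): C(42, 21) = 538257874440. Paths through (16, 20): (paths (0, 0) → (16, 20)) × (paths (16, 20) → (21, 21)) = C(36, 16) · C(6, 5) = 7307872110 · 6 = 43847232660. Avoidance count = 538257874440 − 43847232660 = 494410641780.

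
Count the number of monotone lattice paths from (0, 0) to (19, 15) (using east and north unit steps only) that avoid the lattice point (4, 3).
Number of paths = 1247532420

Total paths from (0, 0) to (19, 15): C(34, 19) = 1855967520. Paths through (4, 3): (paths (0, 0) → (4, 3)) × (paths (4, 3) → (19, 15)) = C(7, 4) · C(27, 15) = 35 · 17383860 = 608435100. Avoidance count = 1855967520 − 608435100 = 1247532420.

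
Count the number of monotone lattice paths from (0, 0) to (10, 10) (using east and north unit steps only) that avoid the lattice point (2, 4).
Number of paths = 139711

Total paths from (0, 0) to (10, 10): C(20, 10) = 184756. Paths through (2, 4): (paths (0, 0) → (2, 4)) × (paths (2, 4) → (10, 10)) = C(6, 2) · C(14, 8) = 15 · 3003 = 45045. Avoidance count = 184756 − 45045 = 139711.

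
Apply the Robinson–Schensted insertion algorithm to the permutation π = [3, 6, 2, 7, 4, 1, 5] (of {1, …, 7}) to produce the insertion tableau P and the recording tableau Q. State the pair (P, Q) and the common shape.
P = [1, 4, 5] / [2, 6, 7] / [3];  Q = [1, 2, 4] / [3, 5, 7] / [6];  common shape = (3, 3, 1)

Row-insert the values π_1, π_2, … into P one at a time, bumping the leftmost entry strictly greater than the inserted value down to the next row. The recording tableau Q records, in position (i, j), the step at which that cell was added to P.
  Insert 3 (step 1): P = [3];  Q = [1]
  Insert 6 (step 2): P = [3, 6];  Q = [1, 2]
  Insert 2 (step 3): P = [2, 6] / [3];  Q = [1, 2] / [3]
  Insert 7 (step 4): P = [2, 6, 7] / [3];  Q = [1, 2, 4] / [3]
  Insert 4 (step 5): P = [2, 4, 7] / [3, 6];  Q = [1, 2, 4] / [3, 5]
  Insert 1 (step 6): P = [1, 4, 7] / [2, 6] / [3];  Q = [1, 2, 4] / [3, 5] / [6]
  Insert 5 (step 7): P = [1, 4, 5] / [2, 6, 7] / [3];  Q = [1, 2, 4] / [3, 5, 7] / [6]
Final shape: (3, 3, 1).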